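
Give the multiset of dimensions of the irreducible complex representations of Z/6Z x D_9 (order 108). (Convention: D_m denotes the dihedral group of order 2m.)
Dimensions: 1, 1, 1, 1, 1, 1, 1, 1, 1, 1, 1, 1, 2, 2, 2, 2, 2, 2, 2, 2, 2, 2, 2, 2, 2, 2, 2, 2, 2, 2, 2, 2, 2, 2, 2, 2

Explanation: There are 36 irreducibles (= number of conjugacy classes). Their dimensions d_i satisfy sum d_i^2 = |G| = 108: 1 + 1 + 1 + 1 + 1 + 1 + 1 + 1 + 1 + 1 + 1 + 1 + 4 + 4 + 4 + 4 + 4 + 4 + 4 + 4 + 4 + 4 + 4 + 4 + 4 + 4 + 4 + 4 + 4 + 4 + 4 + 4 + 4 + 4 + 4 + 4 = 108. (For the product with Z/6Z: each of the 6 1-dim characters of Z/6Z tensors with each irrep of D_9, giving 6 copies of each D_9-dimension.)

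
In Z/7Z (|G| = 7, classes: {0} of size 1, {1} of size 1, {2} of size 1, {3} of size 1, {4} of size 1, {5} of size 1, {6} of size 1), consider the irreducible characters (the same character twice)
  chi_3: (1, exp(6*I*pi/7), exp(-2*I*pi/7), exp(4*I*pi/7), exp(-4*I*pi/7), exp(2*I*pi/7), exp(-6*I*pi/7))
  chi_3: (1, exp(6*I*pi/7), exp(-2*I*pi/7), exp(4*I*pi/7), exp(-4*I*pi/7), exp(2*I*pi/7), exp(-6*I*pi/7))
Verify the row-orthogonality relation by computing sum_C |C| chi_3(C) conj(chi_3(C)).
Sum = 7 = |G| = 7; so <chi_3, chi_3> = 1 (norm-1 confirms irreducibility).

Explanation: Compute term by term over conjugacy classes (|C| * chi_3(C) * conj(chi_3(C))):
  1*(1)*conj(1) + 1*(exp(6*I*pi/7))*conj(exp(6*I*pi/7)) + 1*(exp(-2*I*pi/7))*conj(exp(-2*I*pi/7)) + 1*(exp(4*I*pi/7))*conj(exp(4*I*pi/7)) + 1*(exp(-4*I*pi/7))*conj(exp(-4*I*pi/7)) + 1*(exp(2*I*pi/7))*conj(exp(2*I*pi/7)) + 1*(exp(-6*I*pi/7))*conj(exp(-6*I*pi/7))
  = (1) + (1) + (1) + (1) + (1) + (1) + (1)
  = 7.
(Exp terms are combined using exp(i*s)*conj(exp(i*t)) = exp(i*(s-t)), and sums of them are collapsed using the identity that for every m > 1 the m distinct m-th roots of unity sum to 0, e.g. 1 + exp(2*I*pi/3) + exp(-2*I*pi/3) = 0.)
Dividing by |G| = 7 gives 7/7 = 1, matching the row-orthogonality relation <chi_3, chi_3> = [chi_3 = chi_3].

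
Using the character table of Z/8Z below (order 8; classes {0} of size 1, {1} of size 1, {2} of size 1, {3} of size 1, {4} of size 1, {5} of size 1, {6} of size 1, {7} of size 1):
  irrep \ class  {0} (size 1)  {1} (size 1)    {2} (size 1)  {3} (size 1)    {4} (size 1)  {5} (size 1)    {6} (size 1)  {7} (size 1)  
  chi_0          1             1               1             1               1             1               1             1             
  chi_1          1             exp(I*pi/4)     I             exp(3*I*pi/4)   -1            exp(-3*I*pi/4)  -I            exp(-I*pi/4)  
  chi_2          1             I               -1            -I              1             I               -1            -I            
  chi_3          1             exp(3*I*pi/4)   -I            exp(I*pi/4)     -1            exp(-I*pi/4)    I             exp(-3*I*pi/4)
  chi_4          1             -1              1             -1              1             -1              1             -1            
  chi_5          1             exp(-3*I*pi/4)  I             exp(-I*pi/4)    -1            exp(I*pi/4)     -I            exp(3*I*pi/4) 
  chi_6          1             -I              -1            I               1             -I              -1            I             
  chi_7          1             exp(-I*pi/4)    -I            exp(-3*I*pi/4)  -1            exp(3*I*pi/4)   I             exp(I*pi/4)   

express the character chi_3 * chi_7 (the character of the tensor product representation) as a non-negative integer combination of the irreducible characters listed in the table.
chi_3 tensor chi_7 = chi_2 (all other irreducibles have multiplicity 0).

Justification: The character of a tensor product is the pointwise product (chi_3 * chi_7)(C) = chi_3(C) * chi_7(C):
  {0}: (1)*(1), {1}: (exp(3*I*pi/4))*(exp(-I*pi/4)), {2}: (-I)*(-I), {3}: (exp(I*pi/4))*(exp(-3*I*pi/4)), {4}: (-1)*(-1), {5}: (exp(-I*pi/4))*(exp(3*I*pi/4)), {6}: (I)*(I), {7}: (exp(-3*I*pi/4))*(exp(I*pi/4))
so (chi_3 * chi_7) takes values
  {0} -> 1, {1} -> I, {2} -> -1, {3} -> -I, {4} -> 1, {5} -> I, {6} -> -1, {7} -> -I.
Now take the inner product of this character with each irreducible chi from the table, <chi_3*chi_7, chi> = (1/8) sum_C |C| (chi_3*chi_7)(C) conj(chi(C)):
  <chi_3*chi_7, chi_0> = (1/8)[1*(1)*conj(1) + 1*(I)*conj(1) + 1*(-1)*conj(1) + 1*(-I)*conj(1) + 1*(1)*conj(1) + 1*(I)*conj(1) + 1*(-1)*conj(1) + 1*(-I)*conj(1)]
      = (1/8)[(1) + (I) + (-1) + (-I) + (1) + (I) + (-1) + (-I)] = 0/8 = 0
  <chi_3*chi_7, chi_1> = (1/8)[1*(1)*conj(1) + 1*(I)*conj(exp(I*pi/4)) + 1*(-1)*conj(I) + 1*(-I)*conj(exp(3*I*pi/4)) + 1*(1)*conj(-1) + 1*(I)*conj(exp(-3*I*pi/4)) + 1*(-1)*conj(-I) + 1*(-I)*conj(exp(-I*pi/4))]
      = (1/8)[(1) + (exp(I*pi/4)) + (I) + (-exp(-I*pi/4)) + (-1) + (exp(-3*I*pi/4)) + (-I) + (-exp(3*I*pi/4))] = 0/8 = 0
  <chi_3*chi_7, chi_2> = (1/8)[1*(1)*conj(1) + 1*(I)*conj(I) + 1*(-1)*conj(-1) + 1*(-I)*conj(-I) + 1*(1)*conj(1) + 1*(I)*conj(I) + 1*(-1)*conj(-1) + 1*(-I)*conj(-I)]
      = (1/8)[(1) + (1) + (1) + (1) + (1) + (1) + (1) + (1)] = 8/8 = 1
  <chi_3*chi_7, chi_3> = (1/8)[1*(1)*conj(1) + 1*(I)*conj(exp(3*I*pi/4)) + 1*(-1)*conj(-I) + 1*(-I)*conj(exp(I*pi/4)) + 1*(1)*conj(-1) + 1*(I)*conj(exp(-I*pi/4)) + 1*(-1)*conj(I) + 1*(-I)*conj(exp(-3*I*pi/4))]
      = (1/8)[(1) + (exp(-I*pi/4)) + (-I) + (-exp(I*pi/4)) + (-1) + (exp(3*I*pi/4)) + (I) + (-exp(-3*I*pi/4))] = 0/8 = 0
  <chi_3*chi_7, chi_4> = (1/8)[1*(1)*conj(1) + 1*(I)*conj(-1) + 1*(-1)*conj(1) + 1*(-I)*conj(-1) + 1*(1)*conj(1) + 1*(I)*conj(-1) + 1*(-1)*conj(1) + 1*(-I)*conj(-1)]
      = (1/8)[(1) + (-I) + (-1) + (I) + (1) + (-I) + (-1) + (I)] = 0/8 = 0
  <chi_3*chi_7, chi_5> = (1/8)[1*(1)*conj(1) + 1*(I)*conj(exp(-3*I*pi/4)) + 1*(-1)*conj(I) + 1*(-I)*conj(exp(-I*pi/4)) + 1*(1)*conj(-1) + 1*(I)*conj(exp(I*pi/4)) + 1*(-1)*conj(-I) + 1*(-I)*conj(exp(3*I*pi/4))]
      = (1/8)[(1) + (exp(-3*I*pi/4)) + (I) + (-exp(3*I*pi/4)) + (-1) + (exp(I*pi/4)) + (-I) + (-exp(-I*pi/4))] = 0/8 = 0
  <chi_3*chi_7, chi_6> = (1/8)[1*(1)*conj(1) + 1*(I)*conj(-I) + 1*(-1)*conj(-1) + 1*(-I)*conj(I) + 1*(1)*conj(1) + 1*(I)*conj(-I) + 1*(-1)*conj(-1) + 1*(-I)*conj(I)]
      = (1/8)[(1) + (-1) + (1) + (-1) + (1) + (-1) + (1) + (-1)] = 0/8 = 0
  <chi_3*chi_7, chi_7> = (1/8)[1*(1)*conj(1) + 1*(I)*conj(exp(-I*pi/4)) + 1*(-1)*conj(-I) + 1*(-I)*conj(exp(-3*I*pi/4)) + 1*(1)*conj(-1) + 1*(I)*conj(exp(3*I*pi/4)) + 1*(-1)*conj(I) + 1*(-I)*conj(exp(I*pi/4))]
      = (1/8)[(1) + (exp(3*I*pi/4)) + (-I) + (-exp(-3*I*pi/4)) + (-1) + (exp(-I*pi/4)) + (I) + (-exp(I*pi/4))] = 0/8 = 0
(Exp terms are combined using exp(i*s)*conj(exp(i*t)) = exp(i*(s-t)), and sums of them are collapsed using the identity that for every m > 1 the m distinct m-th roots of unity sum to 0, e.g. 1 + exp(2*I*pi/3) + exp(-2*I*pi/3) = 0.)
Hence the multiplicities are chi_2: 1. Dimension check: dim(chi_3)*dim(chi_7) = 1*1 = 1 and sum (mult * dim) = 1*1 = 1.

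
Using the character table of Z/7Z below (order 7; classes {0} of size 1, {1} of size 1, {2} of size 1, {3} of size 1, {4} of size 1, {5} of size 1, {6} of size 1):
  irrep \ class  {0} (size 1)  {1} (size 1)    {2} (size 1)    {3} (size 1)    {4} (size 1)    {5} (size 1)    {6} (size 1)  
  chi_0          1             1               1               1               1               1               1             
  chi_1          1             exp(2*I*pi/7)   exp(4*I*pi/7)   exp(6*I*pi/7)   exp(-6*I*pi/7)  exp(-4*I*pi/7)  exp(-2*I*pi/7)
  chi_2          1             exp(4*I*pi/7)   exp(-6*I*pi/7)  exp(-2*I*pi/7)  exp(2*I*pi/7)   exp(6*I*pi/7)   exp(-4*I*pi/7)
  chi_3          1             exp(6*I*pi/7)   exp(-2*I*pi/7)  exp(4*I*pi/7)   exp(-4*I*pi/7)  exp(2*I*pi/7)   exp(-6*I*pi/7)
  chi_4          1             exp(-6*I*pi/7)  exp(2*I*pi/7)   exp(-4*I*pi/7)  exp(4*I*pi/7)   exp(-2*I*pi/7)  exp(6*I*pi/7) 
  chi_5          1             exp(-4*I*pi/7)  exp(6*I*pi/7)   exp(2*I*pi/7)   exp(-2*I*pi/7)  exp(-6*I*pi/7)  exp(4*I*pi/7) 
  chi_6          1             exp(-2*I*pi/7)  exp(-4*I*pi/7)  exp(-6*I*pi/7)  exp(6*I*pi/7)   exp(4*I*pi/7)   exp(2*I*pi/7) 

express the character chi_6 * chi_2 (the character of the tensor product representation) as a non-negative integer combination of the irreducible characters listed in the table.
chi_6 tensor chi_2 = chi_1 (all other irreducibles have multiplicity 0).

Solution. The character of a tensor product is the pointwise product (chi_6 * chi_2)(C) = chi_6(C) * chi_2(C):
  {0}: (1)*(1), {1}: (exp(-2*I*pi/7))*(exp(4*I*pi/7)), {2}: (exp(-4*I*pi/7))*(exp(-6*I*pi/7)), {3}: (exp(-6*I*pi/7))*(exp(-2*I*pi/7)), {4}: (exp(6*I*pi/7))*(exp(2*I*pi/7)), {5}: (exp(4*I*pi/7))*(exp(6*I*pi/7)), {6}: (exp(2*I*pi/7))*(exp(-4*I*pi/7))
so (chi_6 * chi_2) takes values
  {0} -> 1, {1} -> exp(2*I*pi/7), {2} -> exp(4*I*pi/7), {3} -> exp(6*I*pi/7), {4} -> exp(-6*I*pi/7), {5} -> exp(-4*I*pi/7), {6} -> exp(-2*I*pi/7).
Now take the inner product of this character with each irreducible chi from the table, <chi_6*chi_2, chi> = (1/7) sum_C |C| (chi_6*chi_2)(C) conj(chi(C)):
  <chi_6*chi_2, chi_0> = (1/7)[1*(1)*conj(1) + 1*(exp(2*I*pi/7))*conj(1) + 1*(exp(4*I*pi/7))*conj(1) + 1*(exp(6*I*pi/7))*conj(1) + 1*(exp(-6*I*pi/7))*conj(1) + 1*(exp(-4*I*pi/7))*conj(1) + 1*(exp(-2*I*pi/7))*conj(1)]
      = (1/7)[(1) + (exp(2*I*pi/7)) + (exp(4*I*pi/7)) + (exp(6*I*pi/7)) + (exp(-6*I*pi/7)) + (exp(-4*I*pi/7)) + (exp(-2*I*pi/7))] = 0/7 = 0
  <chi_6*chi_2, chi_1> = (1/7)[1*(1)*conj(1) + 1*(exp(2*I*pi/7))*conj(exp(2*I*pi/7)) + 1*(exp(4*I*pi/7))*conj(exp(4*I*pi/7)) + 1*(exp(6*I*pi/7))*conj(exp(6*I*pi/7)) + 1*(exp(-6*I*pi/7))*conj(exp(-6*I*pi/7)) + 1*(exp(-4*I*pi/7))*conj(exp(-4*I*pi/7)) + 1*(exp(-2*I*pi/7))*conj(exp(-2*I*pi/7))]
      = (1/7)[(1) + (1) + (1) + (1) + (1) + (1) + (1)] = 7/7 = 1
  <chi_6*chi_2, chi_2> = (1/7)[1*(1)*conj(1) + 1*(exp(2*I*pi/7))*conj(exp(4*I*pi/7)) + 1*(exp(4*I*pi/7))*conj(exp(-6*I*pi/7)) + 1*(exp(6*I*pi/7))*conj(exp(-2*I*pi/7)) + 1*(exp(-6*I*pi/7))*conj(exp(2*I*pi/7)) + 1*(exp(-4*I*pi/7))*conj(exp(6*I*pi/7)) + 1*(exp(-2*I*pi/7))*conj(exp(-4*I*pi/7))]
      = (1/7)[(1) + (exp(-2*I*pi/7)) + (exp(-4*I*pi/7)) + (exp(-6*I*pi/7)) + (exp(6*I*pi/7)) + (exp(4*I*pi/7)) + (exp(2*I*pi/7))] = 0/7 = 0
  <chi_6*chi_2, chi_3> = (1/7)[1*(1)*conj(1) + 1*(exp(2*I*pi/7))*conj(exp(6*I*pi/7)) + 1*(exp(4*I*pi/7))*conj(exp(-2*I*pi/7)) + 1*(exp(6*I*pi/7))*conj(exp(4*I*pi/7)) + 1*(exp(-6*I*pi/7))*conj(exp(-4*I*pi/7)) + 1*(exp(-4*I*pi/7))*conj(exp(2*I*pi/7)) + 1*(exp(-2*I*pi/7))*conj(exp(-6*I*pi/7))]
      = (1/7)[(1) + (exp(-4*I*pi/7)) + (exp(6*I*pi/7)) + (exp(2*I*pi/7)) + (exp(-2*I*pi/7)) + (exp(-6*I*pi/7)) + (exp(4*I*pi/7))] = 0/7 = 0
  <chi_6*chi_2, chi_4> = (1/7)[1*(1)*conj(1) + 1*(exp(2*I*pi/7))*conj(exp(-6*I*pi/7)) + 1*(exp(4*I*pi/7))*conj(exp(2*I*pi/7)) + 1*(exp(6*I*pi/7))*conj(exp(-4*I*pi/7)) + 1*(exp(-6*I*pi/7))*conj(exp(4*I*pi/7)) + 1*(exp(-4*I*pi/7))*conj(exp(-2*I*pi/7)) + 1*(exp(-2*I*pi/7))*conj(exp(6*I*pi/7))]
      = (1/7)[(1) + (exp(-6*I*pi/7)) + (exp(2*I*pi/7)) + (exp(-4*I*pi/7)) + (exp(4*I*pi/7)) + (exp(-2*I*pi/7)) + (exp(6*I*pi/7))] = 0/7 = 0
  <chi_6*chi_2, chi_5> = (1/7)[1*(1)*conj(1) + 1*(exp(2*I*pi/7))*conj(exp(-4*I*pi/7)) + 1*(exp(4*I*pi/7))*conj(exp(6*I*pi/7)) + 1*(exp(6*I*pi/7))*conj(exp(2*I*pi/7)) + 1*(exp(-6*I*pi/7))*conj(exp(-2*I*pi/7)) + 1*(exp(-4*I*pi/7))*conj(exp(-6*I*pi/7)) + 1*(exp(-2*I*pi/7))*conj(exp(4*I*pi/7))]
      = (1/7)[(1) + (exp(6*I*pi/7)) + (exp(-2*I*pi/7)) + (exp(4*I*pi/7)) + (exp(-4*I*pi/7)) + (exp(2*I*pi/7)) + (exp(-6*I*pi/7))] = 0/7 = 0
  <chi_6*chi_2, chi_6> = (1/7)[1*(1)*conj(1) + 1*(exp(2*I*pi/7))*conj(exp(-2*I*pi/7)) + 1*(exp(4*I*pi/7))*conj(exp(-4*I*pi/7)) + 1*(exp(6*I*pi/7))*conj(exp(-6*I*pi/7)) + 1*(exp(-6*I*pi/7))*conj(exp(6*I*pi/7)) + 1*(exp(-4*I*pi/7))*conj(exp(4*I*pi/7)) + 1*(exp(-2*I*pi/7))*conj(exp(2*I*pi/7))]
      = (1/7)[(1) + (exp(4*I*pi/7)) + (exp(-6*I*pi/7)) + (exp(-2*I*pi/7)) + (exp(2*I*pi/7)) + (exp(6*I*pi/7)) + (exp(-4*I*pi/7))] = 0/7 = 0
(Exp terms are combined using exp(i*s)*conj(exp(i*t)) = exp(i*(s-t)), and sums of them are collapsed using the identity that for every m > 1 the m distinct m-th roots of unity sum to 0, e.g. 1 + exp(2*I*pi/3) + exp(-2*I*pi/3) = 0.)
Hence the multiplicities are chi_1: 1. Dimension check: dim(chi_6)*dim(chi_2) = 1*1 = 1 and sum (mult * dim) = 1*1 = 1.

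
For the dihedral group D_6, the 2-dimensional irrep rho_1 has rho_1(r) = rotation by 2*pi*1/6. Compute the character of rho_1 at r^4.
chi_{rho_1}(r^4) = 2*cos(2*pi*1*4/6) = -1

Why: rho_1(r^4) is rotation by angle 2*pi*1*4/6, whose trace is 2*cos(2*pi*1*4/6) = -1.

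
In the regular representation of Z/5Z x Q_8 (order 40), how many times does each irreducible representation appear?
Each irreducible V_i of dimension d_i appears with multiplicity d_i, i.e. rho_reg = (direct sum over all irreducibles V_i) d_i V_i. The irreducible dimensions for Z/5Z x Q_8 are 1, 1, 1, 1, 1, 1, 1, 1, 1, 1, 1, 1, 1, 1, 1, 1, 1, 1, 1, 1, 2, 2, 2, 2, 2: 20 irreducibles of dimension 1, each with multiplicity 1; 5 irreducibles of dimension 2, each with multiplicity 2. Total dimension 20*1*1 + 5*2*2 = 40 = |G|.

Working: General theorem: in the regular representation of a finite group G, each irreducible appears with multiplicity equal to its dimension. Check: dim(rho_reg) = sum d_i^2 = 1 + 1 + 1 + 1 + 1 + 1 + 1 + 1 + 1 + 1 + 1 + 1 + 1 + 1 + 1 + 1 + 1 + 1 + 1 + 1 + 4 + 4 + 4 + 4 + 4 = 40 = |G|.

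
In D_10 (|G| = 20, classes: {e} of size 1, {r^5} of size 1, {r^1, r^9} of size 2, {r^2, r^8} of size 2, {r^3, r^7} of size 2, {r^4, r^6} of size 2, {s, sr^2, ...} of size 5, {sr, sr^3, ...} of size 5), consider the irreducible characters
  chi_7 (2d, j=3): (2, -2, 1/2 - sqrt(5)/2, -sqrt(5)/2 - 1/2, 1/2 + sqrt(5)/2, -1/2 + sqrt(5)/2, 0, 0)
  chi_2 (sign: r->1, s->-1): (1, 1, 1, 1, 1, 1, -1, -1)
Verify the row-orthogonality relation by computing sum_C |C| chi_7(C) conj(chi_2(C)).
Sum = 0; so <chi_7, chi_2> = 0 (distinct irreducibles are orthogonal).

Proof sketch: Compute term by term over conjugacy classes (|C| * chi_7(C) * conj(chi_2(C))):
  1*(2)*conj(1) + 1*(-2)*conj(1) + 2*(1/2 - sqrt(5)/2)*conj(1) + 2*(-sqrt(5)/2 - 1/2)*conj(1) + 2*(1/2 + sqrt(5)/2)*conj(1) + 2*(-1/2 + sqrt(5)/2)*conj(1) + 5*(0)*conj(-1) + 5*(0)*conj(-1)
  = (2) + (-2) + (1 - sqrt(5)) + (-sqrt(5) - 1) + (1 + sqrt(5)) + (-1 + sqrt(5)) + (0) + (0)
  = 0.
Dividing by |G| = 20 gives 0/20 = 0, matching the row-orthogonality relation <chi_7, chi_2> = [chi_7 = chi_2].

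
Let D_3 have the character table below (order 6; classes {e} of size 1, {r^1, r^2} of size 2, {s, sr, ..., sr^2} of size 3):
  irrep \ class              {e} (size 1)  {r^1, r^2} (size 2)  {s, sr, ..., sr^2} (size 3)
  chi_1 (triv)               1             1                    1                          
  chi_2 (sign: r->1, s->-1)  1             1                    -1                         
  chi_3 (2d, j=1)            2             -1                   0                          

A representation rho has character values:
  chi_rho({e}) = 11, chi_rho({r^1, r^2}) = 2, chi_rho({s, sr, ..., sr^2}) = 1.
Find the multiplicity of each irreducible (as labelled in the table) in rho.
Multiplicities: chi_1: 3, chi_2: 2, chi_3: 3.

Proof sketch: Use <chi_rho, chi> = (1/|G|) sum_C |C| * chi_rho(C) * conj(chi(C)) with |G| = 6 for each irreducible chi in the table:
  <chi_rho, chi_1> = (1/6)[1*(11)*conj(1) + 2*(2)*conj(1) + 3*(1)*conj(1)]
      = (1/6)[(11) + (4) + (3)] = 18/6 = 3
  <chi_rho, chi_2> = (1/6)[1*(11)*conj(1) + 2*(2)*conj(1) + 3*(1)*conj(-1)]
      = (1/6)[(11) + (4) + (-3)] = 12/6 = 2
  <chi_rho, chi_3> = (1/6)[1*(11)*conj(2) + 2*(2)*conj(-1) + 3*(1)*conj(0)]
      = (1/6)[(22) + (-4) + (0)] = 18/6 = 3
Dimension check: dim(rho) = sum (mult * dim) = 3*1 + 2*1 + 3*2 = 11 = chi_rho(e) = 11.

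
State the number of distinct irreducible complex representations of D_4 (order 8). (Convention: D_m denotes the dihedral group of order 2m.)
5

Reasoning: The number of irreducible complex representations of a finite group equals its number of conjugacy classes. D_4 has 5 conjugacy classes (n/2 + 3 for n even), so D_4 (order 8) has exactly 5 irreducible complex representations.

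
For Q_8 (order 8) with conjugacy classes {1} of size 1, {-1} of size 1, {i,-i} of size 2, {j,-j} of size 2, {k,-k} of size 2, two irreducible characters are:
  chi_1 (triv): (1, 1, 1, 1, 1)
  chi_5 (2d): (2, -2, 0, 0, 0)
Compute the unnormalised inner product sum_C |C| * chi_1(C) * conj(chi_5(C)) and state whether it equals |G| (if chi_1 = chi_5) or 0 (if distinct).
Sum = 0; so <chi_1, chi_5> = 0 (distinct irreducibles are orthogonal).

Working: Compute term by term over conjugacy classes (|C| * chi_1(C) * conj(chi_5(C))):
  1*(1)*conj(2) + 1*(1)*conj(-2) + 2*(1)*conj(0) + 2*(1)*conj(0) + 2*(1)*conj(0)
  = (2) + (-2) + (0) + (0) + (0)
  = 0.
Dividing by |G| = 8 gives 0/8 = 0, matching the row-orthogonality relation <chi_1, chi_5> = [chi_1 = chi_5].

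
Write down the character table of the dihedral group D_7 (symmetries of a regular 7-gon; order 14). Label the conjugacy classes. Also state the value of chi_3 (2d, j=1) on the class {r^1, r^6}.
Conjugacy classes: {e} of size 1, {r^1, r^6} of size 2, {r^2, r^5} of size 2, {r^3, r^4} of size 2, {s, sr, ..., sr^6} of size 7.
Character table:
  irrep \ class              {e} (size 1)  {r^1, r^6} (size 2)  {r^2, r^5} (size 2)  {r^3, r^4} (size 2)  {s, sr, ..., sr^6} (size 7)
  chi_1 (triv)               1             1                    1                    1                    1                          
  chi_2 (sign: r->1, s->-1)  1             1                    1                    1                    -1                         
  chi_3 (2d, j=1)            2             2*cos(2*pi/7)        -2*cos(3*pi/7)       -2*cos(pi/7)         0                          
  chi_4 (2d, j=2)            2             -2*cos(3*pi/7)       -2*cos(pi/7)         2*cos(2*pi/7)        0                          
  chi_5 (2d, j=3)            2             -2*cos(pi/7)         2*cos(2*pi/7)        -2*cos(3*pi/7)       0                          

Spot check: chi_3 (2d, j=1) on {r^1, r^6} = 2*cos(2*pi/7).

Derivation: D_7 has order 2*7 = 14 with 5 conjugacy classes, hence 5 irreducibles. Sum of squared dims 1 + 1 + 4 + 4 + 4 = 14 = |G|. Linear characters come from the abelianisation; the 2-dimensional irreps have character r^k -> 2*cos(2*pi*j*k/7), reflections -> 0.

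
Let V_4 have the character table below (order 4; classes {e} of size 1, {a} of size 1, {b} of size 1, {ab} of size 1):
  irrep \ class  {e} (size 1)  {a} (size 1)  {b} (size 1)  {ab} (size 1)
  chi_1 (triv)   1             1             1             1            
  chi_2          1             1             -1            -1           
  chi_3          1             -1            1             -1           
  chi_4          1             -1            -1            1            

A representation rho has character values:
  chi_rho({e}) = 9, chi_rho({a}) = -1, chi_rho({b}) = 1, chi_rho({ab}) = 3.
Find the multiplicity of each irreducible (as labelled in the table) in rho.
Multiplicities: chi_1: 3, chi_2: 1, chi_3: 2, chi_4: 3.

Derivation: Use <chi_rho, chi> = (1/|G|) sum_C |C| * chi_rho(C) * conj(chi(C)) with |G| = 4 for each irreducible chi in the table:
  <chi_rho, chi_1> = (1/4)[1*(9)*conj(1) + 1*(-1)*conj(1) + 1*(1)*conj(1) + 1*(3)*conj(1)]
      = (1/4)[(9) + (-1) + (1) + (3)] = 12/4 = 3
  <chi_rho, chi_2> = (1/4)[1*(9)*conj(1) + 1*(-1)*conj(1) + 1*(1)*conj(-1) + 1*(3)*conj(-1)]
      = (1/4)[(9) + (-1) + (-1) + (-3)] = 4/4 = 1
  <chi_rho, chi_3> = (1/4)[1*(9)*conj(1) + 1*(-1)*conj(-1) + 1*(1)*conj(1) + 1*(3)*conj(-1)]
      = (1/4)[(9) + (1) + (1) + (-3)] = 8/4 = 2
  <chi_rho, chi_4> = (1/4)[1*(9)*conj(1) + 1*(-1)*conj(-1) + 1*(1)*conj(-1) + 1*(3)*conj(1)]
      = (1/4)[(9) + (1) + (-1) + (3)] = 12/4 = 3
Dimension check: dim(rho) = sum (mult * dim) = 3*1 + 1*1 + 2*1 + 3*1 = 9 = chi_rho(e) = 9.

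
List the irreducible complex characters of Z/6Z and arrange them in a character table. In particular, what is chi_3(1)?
Character table of Z/6Z (irreps indexed chi_0,...,chi_5 with chi_k(m) = zeta_6^(k*m), zeta_6 = exp(2*pi*i/6)):
  irrep \ class  {0} (size 1)  {1} (size 1)    {2} (size 1)    {3} (size 1)  {4} (size 1)    {5} (size 1)  
  chi_0          1             1               1               1             1               1             
  chi_1          1             exp(I*pi/3)     exp(2*I*pi/3)   -1            exp(-2*I*pi/3)  exp(-I*pi/3)  
  chi_2          1             exp(2*I*pi/3)   exp(-2*I*pi/3)  1             exp(2*I*pi/3)   exp(-2*I*pi/3)
  chi_3          1             -1              1               -1            1               -1            
  chi_4          1             exp(-2*I*pi/3)  exp(2*I*pi/3)   1             exp(-2*I*pi/3)  exp(2*I*pi/3) 
  chi_5          1             exp(-I*pi/3)    exp(-2*I*pi/3)  -1            exp(2*I*pi/3)   exp(I*pi/3)   

Spot check: chi_3(1) = zeta_6^(3*1) = zeta_6^3 = -1.

Working: Z/6Z is abelian, so all 6 irreducible complex representations are 1-dimensional. They are given by chi_k(m) = zeta_6^(k*m) for k = 0,...,5. Row orthogonality: sum_m chi_k(m) conj(chi_l(m)) = 6 * [k = l].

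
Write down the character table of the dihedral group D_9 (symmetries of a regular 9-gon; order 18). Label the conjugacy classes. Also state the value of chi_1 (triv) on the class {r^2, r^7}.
Conjugacy classes: {e} of size 1, {r^1, r^8} of size 2, {r^2, r^7} of size 2, {r^3, r^6} of size 2, {r^4, r^5} of size 2, {s, sr, ..., sr^8} of size 9.
Character table:
  irrep \ class              {e} (size 1)  {r^1, r^8} (size 2)  {r^2, r^7} (size 2)  {r^3, r^6} (size 2)  {r^4, r^5} (size 2)  {s, sr, ..., sr^8} (size 9)
  chi_1 (triv)               1             1                    1                    1                    1                    1                          
  chi_2 (sign: r->1, s->-1)  1             1                    1                    1                    1                    -1                         
  chi_3 (2d, j=1)            2             2*cos(2*pi/9)        2*cos(4*pi/9)        -1                   -2*cos(pi/9)         0                          
  chi_4 (2d, j=2)            2             2*cos(4*pi/9)        -2*cos(pi/9)         -1                   2*cos(2*pi/9)        0                          
  chi_5 (2d, j=3)            2             -1                   -1                   2                    -1                   0                          
  chi_6 (2d, j=4)            2             -2*cos(pi/9)         2*cos(2*pi/9)        -1                   2*cos(4*pi/9)        0                          

Spot check: chi_1 (triv) on {r^2, r^7} = 1.

Reasoning: D_9 has order 2*9 = 18 with 6 conjugacy classes, hence 6 irreducibles. Sum of squared dims 1 + 1 + 4 + 4 + 4 + 4 = 18 = |G|. Linear characters come from the abelianisation; the 2-dimensional irreps have character r^k -> 2*cos(2*pi*j*k/9), reflections -> 0.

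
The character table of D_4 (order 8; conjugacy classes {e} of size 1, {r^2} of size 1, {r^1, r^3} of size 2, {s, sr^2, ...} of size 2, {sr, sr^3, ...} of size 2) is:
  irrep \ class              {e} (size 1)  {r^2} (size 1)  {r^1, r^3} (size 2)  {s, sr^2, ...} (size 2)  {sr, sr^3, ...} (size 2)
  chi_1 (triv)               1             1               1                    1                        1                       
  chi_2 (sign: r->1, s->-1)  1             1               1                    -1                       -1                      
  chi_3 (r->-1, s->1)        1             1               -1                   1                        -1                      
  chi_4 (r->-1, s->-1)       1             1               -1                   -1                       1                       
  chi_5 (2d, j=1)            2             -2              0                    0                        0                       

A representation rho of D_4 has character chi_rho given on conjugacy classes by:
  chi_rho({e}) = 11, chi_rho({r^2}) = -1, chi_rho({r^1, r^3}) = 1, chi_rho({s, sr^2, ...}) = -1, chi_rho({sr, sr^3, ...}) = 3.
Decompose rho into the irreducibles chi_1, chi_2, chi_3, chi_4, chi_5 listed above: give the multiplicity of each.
Multiplicities: chi_1: 2, chi_2: 1, chi_3: 0, chi_4: 2, chi_5: 3.

Use <chi_rho, chi> = (1/|G|) sum_C |C| * chi_rho(C) * conj(chi(C)) with |G| = 8 for each irreducible chi in the table:
  <chi_rho, chi_1> = (1/8)[1*(11)*conj(1) + 1*(-1)*conj(1) + 2*(1)*conj(1) + 2*(-1)*conj(1) + 2*(3)*conj(1)]
      = (1/8)[(11) + (-1) + (2) + (-2) + (6)] = 16/8 = 2
  <chi_rho, chi_2> = (1/8)[1*(11)*conj(1) + 1*(-1)*conj(1) + 2*(1)*conj(1) + 2*(-1)*conj(-1) + 2*(3)*conj(-1)]
      = (1/8)[(11) + (-1) + (2) + (2) + (-6)] = 8/8 = 1
  <chi_rho, chi_3> = (1/8)[1*(11)*conj(1) + 1*(-1)*conj(1) + 2*(1)*conj(-1) + 2*(-1)*conj(1) + 2*(3)*conj(-1)]
      = (1/8)[(11) + (-1) + (-2) + (-2) + (-6)] = 0/8 = 0
  <chi_rho, chi_4> = (1/8)[1*(11)*conj(1) + 1*(-1)*conj(1) + 2*(1)*conj(-1) + 2*(-1)*conj(-1) + 2*(3)*conj(1)]
      = (1/8)[(11) + (-1) + (-2) + (2) + (6)] = 16/8 = 2
  <chi_rho, chi_5> = (1/8)[1*(11)*conj(2) + 1*(-1)*conj(-2) + 2*(1)*conj(0) + 2*(-1)*conj(0) + 2*(3)*conj(0)]
      = (1/8)[(22) + (2) + (0) + (0) + (0)] = 24/8 = 3
Dimension check: dim(rho) = sum (mult * dim) = 2*1 + 1*1 + 0*1 + 2*1 + 3*2 = 11 = chi_rho(e) = 11.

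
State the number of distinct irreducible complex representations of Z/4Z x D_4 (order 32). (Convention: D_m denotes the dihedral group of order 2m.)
20

Argument: The number of irreducible complex representations of a finite group equals its number of conjugacy classes. For a direct product, #classes(G x H) = #classes(G) * #classes(H). Z/4Z has 4 classes (abelian), D_4 has 5 classes, so 4 * 5 = 20, so Z/4Z x D_4 (order 32) has exactly 20 irreducible complex representations.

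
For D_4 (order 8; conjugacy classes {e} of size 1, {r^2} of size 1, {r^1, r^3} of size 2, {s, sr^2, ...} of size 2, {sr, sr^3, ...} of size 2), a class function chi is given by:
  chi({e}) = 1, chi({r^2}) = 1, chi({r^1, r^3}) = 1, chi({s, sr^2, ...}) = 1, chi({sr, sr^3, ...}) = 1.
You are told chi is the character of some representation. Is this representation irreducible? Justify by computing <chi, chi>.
Irreducible: <chi, chi> = 1.

Solution. <chi, chi> = (1/|G|) sum_C |C| * |chi(C)|^2 = (1/8)[1*|1|^2 + 1*|1|^2 + 2*|1|^2 + 2*|1|^2 + 2*|1|^2]
  = (1/8)[(1) + (1) + (2) + (2) + (2)] = 8/8 = 1.
A character is irreducible iff <chi, chi> = 1, so this representation is irreducible.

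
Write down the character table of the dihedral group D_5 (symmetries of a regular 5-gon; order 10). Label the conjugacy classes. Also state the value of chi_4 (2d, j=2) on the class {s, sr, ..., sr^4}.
Conjugacy classes: {e} of size 1, {r^1, r^4} of size 2, {r^2, r^3} of size 2, {s, sr, ..., sr^4} of size 5.
Character table:
  irrep \ class              {e} (size 1)  {r^1, r^4} (size 2)  {r^2, r^3} (size 2)  {s, sr, ..., sr^4} (size 5)
  chi_1 (triv)               1             1                    1                    1                          
  chi_2 (sign: r->1, s->-1)  1             1                    1                    -1                         
  chi_3 (2d, j=1)            2             -1/2 + sqrt(5)/2     -sqrt(5)/2 - 1/2     0                          
  chi_4 (2d, j=2)            2             -sqrt(5)/2 - 1/2     -1/2 + sqrt(5)/2     0                          

Spot check: chi_4 (2d, j=2) on {s, sr, ..., sr^4} = 0.

Working: D_5 has order 2*5 = 10 with 4 conjugacy classes, hence 4 irreducibles. Sum of squared dims 1 + 1 + 4 + 4 = 10 = |G|. Linear characters come from the abelianisation; the 2-dimensional irreps have character r^k -> 2*cos(2*pi*j*k/5), reflections -> 0.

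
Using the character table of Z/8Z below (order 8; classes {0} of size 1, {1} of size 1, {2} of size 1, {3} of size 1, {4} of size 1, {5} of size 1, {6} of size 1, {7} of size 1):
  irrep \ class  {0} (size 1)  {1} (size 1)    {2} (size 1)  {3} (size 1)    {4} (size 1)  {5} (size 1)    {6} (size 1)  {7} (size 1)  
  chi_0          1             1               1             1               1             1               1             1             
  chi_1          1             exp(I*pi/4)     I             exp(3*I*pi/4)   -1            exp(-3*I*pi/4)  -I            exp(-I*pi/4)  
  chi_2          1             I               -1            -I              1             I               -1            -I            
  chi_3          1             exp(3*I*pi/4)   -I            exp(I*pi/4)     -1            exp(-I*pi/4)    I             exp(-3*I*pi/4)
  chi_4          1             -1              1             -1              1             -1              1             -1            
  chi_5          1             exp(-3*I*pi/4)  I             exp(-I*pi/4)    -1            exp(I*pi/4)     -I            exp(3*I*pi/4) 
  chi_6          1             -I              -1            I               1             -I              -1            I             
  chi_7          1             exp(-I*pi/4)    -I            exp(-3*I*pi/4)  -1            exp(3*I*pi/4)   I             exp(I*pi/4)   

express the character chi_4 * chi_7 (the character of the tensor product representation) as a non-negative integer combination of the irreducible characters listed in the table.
chi_4 tensor chi_7 = chi_3 (all other irreducibles have multiplicity 0).

Justification: The character of a tensor product is the pointwise product (chi_4 * chi_7)(C) = chi_4(C) * chi_7(C):
  {0}: (1)*(1), {1}: (-1)*(exp(-I*pi/4)), {2}: (1)*(-I), {3}: (-1)*(exp(-3*I*pi/4)), {4}: (1)*(-1), {5}: (-1)*(exp(3*I*pi/4)), {6}: (1)*(I), {7}: (-1)*(exp(I*pi/4))
so (chi_4 * chi_7) takes values
  {0} -> 1, {1} -> -exp(-I*pi/4), {2} -> -I, {3} -> -exp(-3*I*pi/4), {4} -> -1, {5} -> -exp(3*I*pi/4), {6} -> I, {7} -> -exp(I*pi/4).
Now take the inner product of this character with each irreducible chi from the table, <chi_4*chi_7, chi> = (1/8) sum_C |C| (chi_4*chi_7)(C) conj(chi(C)):
  <chi_4*chi_7, chi_0> = (1/8)[1*(1)*conj(1) + 1*(-exp(-I*pi/4))*conj(1) + 1*(-I)*conj(1) + 1*(-exp(-3*I*pi/4))*conj(1) + 1*(-1)*conj(1) + 1*(-exp(3*I*pi/4))*conj(1) + 1*(I)*conj(1) + 1*(-exp(I*pi/4))*conj(1)]
      = (1/8)[(1) + (-exp(-I*pi/4)) + (-I) + (-exp(-3*I*pi/4)) + (-1) + (-exp(3*I*pi/4)) + (I) + (-exp(I*pi/4))] = 0/8 = 0
  <chi_4*chi_7, chi_1> = (1/8)[1*(1)*conj(1) + 1*(-exp(-I*pi/4))*conj(exp(I*pi/4)) + 1*(-I)*conj(I) + 1*(-exp(-3*I*pi/4))*conj(exp(3*I*pi/4)) + 1*(-1)*conj(-1) + 1*(-exp(3*I*pi/4))*conj(exp(-3*I*pi/4)) + 1*(I)*conj(-I) + 1*(-exp(I*pi/4))*conj(exp(-I*pi/4))]
      = (1/8)[(1) + (I) + (-1) + (-I) + (1) + (I) + (-1) + (-I)] = 0/8 = 0
  <chi_4*chi_7, chi_2> = (1/8)[1*(1)*conj(1) + 1*(-exp(-I*pi/4))*conj(I) + 1*(-I)*conj(-1) + 1*(-exp(-3*I*pi/4))*conj(-I) + 1*(-1)*conj(1) + 1*(-exp(3*I*pi/4))*conj(I) + 1*(I)*conj(-1) + 1*(-exp(I*pi/4))*conj(-I)]
      = (1/8)[(1) + (exp(I*pi/4)) + (I) + (-exp(-I*pi/4)) + (-1) + (exp(-3*I*pi/4)) + (-I) + (-exp(3*I*pi/4))] = 0/8 = 0
  <chi_4*chi_7, chi_3> = (1/8)[1*(1)*conj(1) + 1*(-exp(-I*pi/4))*conj(exp(3*I*pi/4)) + 1*(-I)*conj(-I) + 1*(-exp(-3*I*pi/4))*conj(exp(I*pi/4)) + 1*(-1)*conj(-1) + 1*(-exp(3*I*pi/4))*conj(exp(-I*pi/4)) + 1*(I)*conj(I) + 1*(-exp(I*pi/4))*conj(exp(-3*I*pi/4))]
      = (1/8)[(1) + (1) + (1) + (1) + (1) + (1) + (1) + (1)] = 8/8 = 1
  <chi_4*chi_7, chi_4> = (1/8)[1*(1)*conj(1) + 1*(-exp(-I*pi/4))*conj(-1) + 1*(-I)*conj(1) + 1*(-exp(-3*I*pi/4))*conj(-1) + 1*(-1)*conj(1) + 1*(-exp(3*I*pi/4))*conj(-1) + 1*(I)*conj(1) + 1*(-exp(I*pi/4))*conj(-1)]
      = (1/8)[(1) + (exp(-I*pi/4)) + (-I) + (exp(-3*I*pi/4)) + (-1) + (exp(3*I*pi/4)) + (I) + (exp(I*pi/4))] = 0/8 = 0
  <chi_4*chi_7, chi_5> = (1/8)[1*(1)*conj(1) + 1*(-exp(-I*pi/4))*conj(exp(-3*I*pi/4)) + 1*(-I)*conj(I) + 1*(-exp(-3*I*pi/4))*conj(exp(-I*pi/4)) + 1*(-1)*conj(-1) + 1*(-exp(3*I*pi/4))*conj(exp(I*pi/4)) + 1*(I)*conj(-I) + 1*(-exp(I*pi/4))*conj(exp(3*I*pi/4))]
      = (1/8)[(1) + (-I) + (-1) + (I) + (1) + (-I) + (-1) + (I)] = 0/8 = 0
  <chi_4*chi_7, chi_6> = (1/8)[1*(1)*conj(1) + 1*(-exp(-I*pi/4))*conj(-I) + 1*(-I)*conj(-1) + 1*(-exp(-3*I*pi/4))*conj(I) + 1*(-1)*conj(1) + 1*(-exp(3*I*pi/4))*conj(-I) + 1*(I)*conj(-1) + 1*(-exp(I*pi/4))*conj(I)]
      = (1/8)[(1) + (-exp(I*pi/4)) + (I) + (exp(-I*pi/4)) + (-1) + (-exp(-3*I*pi/4)) + (-I) + (exp(3*I*pi/4))] = 0/8 = 0
  <chi_4*chi_7, chi_7> = (1/8)[1*(1)*conj(1) + 1*(-exp(-I*pi/4))*conj(exp(-I*pi/4)) + 1*(-I)*conj(-I) + 1*(-exp(-3*I*pi/4))*conj(exp(-3*I*pi/4)) + 1*(-1)*conj(-1) + 1*(-exp(3*I*pi/4))*conj(exp(3*I*pi/4)) + 1*(I)*conj(I) + 1*(-exp(I*pi/4))*conj(exp(I*pi/4))]
      = (1/8)[(1) + (-1) + (1) + (-1) + (1) + (-1) + (1) + (-1)] = 0/8 = 0
(Exp terms are combined using exp(i*s)*conj(exp(i*t)) = exp(i*(s-t)), and sums of them are collapsed using the identity that for every m > 1 the m distinct m-th roots of unity sum to 0, e.g. 1 + exp(2*I*pi/3) + exp(-2*I*pi/3) = 0.)
Hence the multiplicities are chi_3: 1. Dimension check: dim(chi_4)*dim(chi_7) = 1*1 = 1 and sum (mult * dim) = 1*1 = 1.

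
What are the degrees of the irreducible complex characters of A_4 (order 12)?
Dimensions: 1, 1, 1, 3

Why: There are 4 irreducibles (= number of conjugacy classes). Their dimensions d_i satisfy sum d_i^2 = |G| = 12: 1 + 1 + 1 + 9 = 12.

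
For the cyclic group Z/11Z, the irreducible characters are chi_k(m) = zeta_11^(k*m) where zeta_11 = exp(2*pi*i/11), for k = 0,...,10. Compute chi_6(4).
chi_6(4) = zeta_11^24 = exp(4*I*pi/11)

Derivation: chi_6(4) = zeta_11^(6*4) = zeta_11^24. Since zeta_11^11 = 1, this equals zeta_11^2 = exp(2*pi*i*2/11) = exp(4*I*pi/11).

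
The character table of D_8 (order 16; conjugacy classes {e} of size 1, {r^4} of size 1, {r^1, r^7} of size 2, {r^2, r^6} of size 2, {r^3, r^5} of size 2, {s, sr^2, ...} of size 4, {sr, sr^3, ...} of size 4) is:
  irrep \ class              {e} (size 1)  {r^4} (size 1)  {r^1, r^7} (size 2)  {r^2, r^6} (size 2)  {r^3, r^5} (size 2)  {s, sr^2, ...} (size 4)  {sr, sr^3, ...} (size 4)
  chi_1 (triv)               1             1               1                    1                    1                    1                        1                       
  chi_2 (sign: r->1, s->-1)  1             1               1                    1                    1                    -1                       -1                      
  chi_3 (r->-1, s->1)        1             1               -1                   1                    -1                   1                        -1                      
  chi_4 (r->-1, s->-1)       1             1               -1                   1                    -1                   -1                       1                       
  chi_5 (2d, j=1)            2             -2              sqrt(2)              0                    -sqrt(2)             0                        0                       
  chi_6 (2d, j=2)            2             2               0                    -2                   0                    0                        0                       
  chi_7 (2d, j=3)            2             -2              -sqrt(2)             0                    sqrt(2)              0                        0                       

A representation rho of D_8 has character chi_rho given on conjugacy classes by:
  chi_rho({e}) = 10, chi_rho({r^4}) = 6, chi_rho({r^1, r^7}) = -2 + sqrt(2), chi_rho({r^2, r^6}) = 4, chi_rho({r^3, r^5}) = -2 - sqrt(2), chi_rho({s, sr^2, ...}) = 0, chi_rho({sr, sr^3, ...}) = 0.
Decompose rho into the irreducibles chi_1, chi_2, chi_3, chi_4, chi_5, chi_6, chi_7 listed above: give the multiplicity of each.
Multiplicities: chi_1: 1, chi_2: 1, chi_3: 2, chi_4: 2, chi_5: 1, chi_6: 1, chi_7: 0.

Justification: Use <chi_rho, chi> = (1/|G|) sum_C |C| * chi_rho(C) * conj(chi(C)) with |G| = 16 for each irreducible chi in the table:
  <chi_rho, chi_1> = (1/16)[1*(10)*conj(1) + 1*(6)*conj(1) + 2*(-2 + sqrt(2))*conj(1) + 2*(4)*conj(1) + 2*(-2 - sqrt(2))*conj(1) + 4*(0)*conj(1) + 4*(0)*conj(1)]
      = (1/16)[(10) + (6) + (-4 + 2*sqrt(2)) + (8) + (-4 - 2*sqrt(2)) + (0) + (0)] = 16/16 = 1
  <chi_rho, chi_2> = (1/16)[1*(10)*conj(1) + 1*(6)*conj(1) + 2*(-2 + sqrt(2))*conj(1) + 2*(4)*conj(1) + 2*(-2 - sqrt(2))*conj(1) + 4*(0)*conj(-1) + 4*(0)*conj(-1)]
      = (1/16)[(10) + (6) + (-4 + 2*sqrt(2)) + (8) + (-4 - 2*sqrt(2)) + (0) + (0)] = 16/16 = 1
  <chi_rho, chi_3> = (1/16)[1*(10)*conj(1) + 1*(6)*conj(1) + 2*(-2 + sqrt(2))*conj(-1) + 2*(4)*conj(1) + 2*(-2 - sqrt(2))*conj(-1) + 4*(0)*conj(1) + 4*(0)*conj(-1)]
      = (1/16)[(10) + (6) + (4 - 2*sqrt(2)) + (8) + (2*sqrt(2) + 4) + (0) + (0)] = 32/16 = 2
  <chi_rho, chi_4> = (1/16)[1*(10)*conj(1) + 1*(6)*conj(1) + 2*(-2 + sqrt(2))*conj(-1) + 2*(4)*conj(1) + 2*(-2 - sqrt(2))*conj(-1) + 4*(0)*conj(-1) + 4*(0)*conj(1)]
      = (1/16)[(10) + (6) + (4 - 2*sqrt(2)) + (8) + (2*sqrt(2) + 4) + (0) + (0)] = 32/16 = 2
  <chi_rho, chi_5> = (1/16)[1*(10)*conj(2) + 1*(6)*conj(-2) + 2*(-2 + sqrt(2))*conj(sqrt(2)) + 2*(4)*conj(0) + 2*(-2 - sqrt(2))*conj(-sqrt(2)) + 4*(0)*conj(0) + 4*(0)*conj(0)]
      = (1/16)[(20) + (-12) + (4 - 4*sqrt(2)) + (0) + (4 + 4*sqrt(2)) + (0) + (0)] = 16/16 = 1
  <chi_rho, chi_6> = (1/16)[1*(10)*conj(2) + 1*(6)*conj(2) + 2*(-2 + sqrt(2))*conj(0) + 2*(4)*conj(-2) + 2*(-2 - sqrt(2))*conj(0) + 4*(0)*conj(0) + 4*(0)*conj(0)]
      = (1/16)[(20) + (12) + (0) + (-16) + (0) + (0) + (0)] = 16/16 = 1
  <chi_rho, chi_7> = (1/16)[1*(10)*conj(2) + 1*(6)*conj(-2) + 2*(-2 + sqrt(2))*conj(-sqrt(2)) + 2*(4)*conj(0) + 2*(-2 - sqrt(2))*conj(sqrt(2)) + 4*(0)*conj(0) + 4*(0)*conj(0)]
      = (1/16)[(20) + (-12) + (-4 + 4*sqrt(2)) + (0) + (-4*sqrt(2) - 4) + (0) + (0)] = 0/16 = 0
Dimension check: dim(rho) = sum (mult * dim) = 1*1 + 1*1 + 2*1 + 2*1 + 1*2 + 1*2 + 0*2 = 10 = chi_rho(e) = 10.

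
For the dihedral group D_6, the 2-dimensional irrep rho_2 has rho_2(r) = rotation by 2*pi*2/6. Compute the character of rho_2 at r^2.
chi_{rho_2}(r^2) = 2*cos(2*pi*2*2/6) = -1

rho_2(r^2) is rotation by angle 2*pi*2*2/6, whose trace is 2*cos(2*pi*2*2/6) = -1.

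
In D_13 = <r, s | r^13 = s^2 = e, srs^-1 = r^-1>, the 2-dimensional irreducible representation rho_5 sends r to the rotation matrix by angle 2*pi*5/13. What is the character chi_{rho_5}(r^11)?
chi_{rho_5}(r^11) = 2*cos(2*pi*5*11/13) = 2*cos(110*pi/13)

Derivation: rho_5(r^11) is rotation by angle 2*pi*5*11/13, whose trace is 2*cos(2*pi*5*11/13) = 2*cos(110*pi/13).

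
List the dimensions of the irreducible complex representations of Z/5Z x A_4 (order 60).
Dimensions: 1, 1, 1, 1, 1, 1, 1, 1, 1, 1, 1, 1, 1, 1, 1, 3, 3, 3, 3, 3

Explanation: There are 20 irreducibles (= number of conjugacy classes). Their dimensions d_i satisfy sum d_i^2 = |G| = 60: 1 + 1 + 1 + 1 + 1 + 1 + 1 + 1 + 1 + 1 + 1 + 1 + 1 + 1 + 1 + 9 + 9 + 9 + 9 + 9 = 60. (For the product with Z/5Z: each of the 5 1-dim characters of Z/5Z tensors with each irrep of A_4, giving 5 copies of each A_4-dimension.)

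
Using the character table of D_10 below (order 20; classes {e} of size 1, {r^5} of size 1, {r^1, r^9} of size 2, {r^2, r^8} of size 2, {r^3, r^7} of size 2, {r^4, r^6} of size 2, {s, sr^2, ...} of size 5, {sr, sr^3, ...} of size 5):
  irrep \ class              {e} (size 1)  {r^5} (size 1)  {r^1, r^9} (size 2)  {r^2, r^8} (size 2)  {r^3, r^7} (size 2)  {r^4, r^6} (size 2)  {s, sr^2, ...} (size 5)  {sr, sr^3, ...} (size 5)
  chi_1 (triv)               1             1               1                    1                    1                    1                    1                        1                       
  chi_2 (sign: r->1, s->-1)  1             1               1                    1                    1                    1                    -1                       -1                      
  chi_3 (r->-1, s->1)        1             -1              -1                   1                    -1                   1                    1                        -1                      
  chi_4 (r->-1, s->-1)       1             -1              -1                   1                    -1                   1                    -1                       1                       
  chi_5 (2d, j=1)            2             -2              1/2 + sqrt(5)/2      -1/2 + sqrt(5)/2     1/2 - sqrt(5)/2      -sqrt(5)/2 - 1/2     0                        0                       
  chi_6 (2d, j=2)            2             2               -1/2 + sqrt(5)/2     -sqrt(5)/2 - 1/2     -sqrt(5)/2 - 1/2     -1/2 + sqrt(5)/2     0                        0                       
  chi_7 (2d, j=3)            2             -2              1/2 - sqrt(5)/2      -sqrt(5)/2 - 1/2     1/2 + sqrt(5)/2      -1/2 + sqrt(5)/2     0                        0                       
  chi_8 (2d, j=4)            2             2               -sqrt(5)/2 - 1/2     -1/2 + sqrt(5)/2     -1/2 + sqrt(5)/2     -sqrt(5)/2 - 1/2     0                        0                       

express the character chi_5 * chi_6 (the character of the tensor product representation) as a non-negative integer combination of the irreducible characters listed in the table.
chi_5 tensor chi_6 = chi_5 + chi_7 (all other irreducibles have multiplicity 0).

Solution. The character of a tensor product is the pointwise product (chi_5 * chi_6)(C) = chi_5(C) * chi_6(C):
  {e}: (2)*(2), {r^5}: (-2)*(2), {r^1, r^9}: (1/2 + sqrt(5)/2)*(-1/2 + sqrt(5)/2), {r^2, r^8}: (-1/2 + sqrt(5)/2)*(-sqrt(5)/2 - 1/2), {r^3, r^7}: (1/2 - sqrt(5)/2)*(-sqrt(5)/2 - 1/2), {r^4, r^6}: (-sqrt(5)/2 - 1/2)*(-1/2 + sqrt(5)/2), {s, sr^2, ...}: (0)*(0), {sr, sr^3, ...}: (0)*(0)
so (chi_5 * chi_6) takes values
  {e} -> 4, {r^5} -> -4, {r^1, r^9} -> 1, {r^2, r^8} -> -1, {r^3, r^7} -> 1, {r^4, r^6} -> -1, {s, sr^2, ...} -> 0, {sr, sr^3, ...} -> 0.
Now take the inner product of this character with each irreducible chi from the table, <chi_5*chi_6, chi> = (1/20) sum_C |C| (chi_5*chi_6)(C) conj(chi(C)):
  <chi_5*chi_6, chi_1> = (1/20)[1*(4)*conj(1) + 1*(-4)*conj(1) + 2*(1)*conj(1) + 2*(-1)*conj(1) + 2*(1)*conj(1) + 2*(-1)*conj(1) + 5*(0)*conj(1) + 5*(0)*conj(1)]
      = (1/20)[(4) + (-4) + (2) + (-2) + (2) + (-2) + (0) + (0)] = 0/20 = 0
  <chi_5*chi_6, chi_2> = (1/20)[1*(4)*conj(1) + 1*(-4)*conj(1) + 2*(1)*conj(1) + 2*(-1)*conj(1) + 2*(1)*conj(1) + 2*(-1)*conj(1) + 5*(0)*conj(-1) + 5*(0)*conj(-1)]
      = (1/20)[(4) + (-4) + (2) + (-2) + (2) + (-2) + (0) + (0)] = 0/20 = 0
  <chi_5*chi_6, chi_3> = (1/20)[1*(4)*conj(1) + 1*(-4)*conj(-1) + 2*(1)*conj(-1) + 2*(-1)*conj(1) + 2*(1)*conj(-1) + 2*(-1)*conj(1) + 5*(0)*conj(1) + 5*(0)*conj(-1)]
      = (1/20)[(4) + (4) + (-2) + (-2) + (-2) + (-2) + (0) + (0)] = 0/20 = 0
  <chi_5*chi_6, chi_4> = (1/20)[1*(4)*conj(1) + 1*(-4)*conj(-1) + 2*(1)*conj(-1) + 2*(-1)*conj(1) + 2*(1)*conj(-1) + 2*(-1)*conj(1) + 5*(0)*conj(-1) + 5*(0)*conj(1)]
      = (1/20)[(4) + (4) + (-2) + (-2) + (-2) + (-2) + (0) + (0)] = 0/20 = 0
  <chi_5*chi_6, chi_5> = (1/20)[1*(4)*conj(2) + 1*(-4)*conj(-2) + 2*(1)*conj(1/2 + sqrt(5)/2) + 2*(-1)*conj(-1/2 + sqrt(5)/2) + 2*(1)*conj(1/2 - sqrt(5)/2) + 2*(-1)*conj(-sqrt(5)/2 - 1/2) + 5*(0)*conj(0) + 5*(0)*conj(0)]
      = (1/20)[(8) + (8) + (1 + sqrt(5)) + (1 - sqrt(5)) + (1 - sqrt(5)) + (1 + sqrt(5)) + (0) + (0)] = 20/20 = 1
  <chi_5*chi_6, chi_6> = (1/20)[1*(4)*conj(2) + 1*(-4)*conj(2) + 2*(1)*conj(-1/2 + sqrt(5)/2) + 2*(-1)*conj(-sqrt(5)/2 - 1/2) + 2*(1)*conj(-sqrt(5)/2 - 1/2) + 2*(-1)*conj(-1/2 + sqrt(5)/2) + 5*(0)*conj(0) + 5*(0)*conj(0)]
      = (1/20)[(8) + (-8) + (-1 + sqrt(5)) + (1 + sqrt(5)) + (-sqrt(5) - 1) + (1 - sqrt(5)) + (0) + (0)] = 0/20 = 0
  <chi_5*chi_6, chi_7> = (1/20)[1*(4)*conj(2) + 1*(-4)*conj(-2) + 2*(1)*conj(1/2 - sqrt(5)/2) + 2*(-1)*conj(-sqrt(5)/2 - 1/2) + 2*(1)*conj(1/2 + sqrt(5)/2) + 2*(-1)*conj(-1/2 + sqrt(5)/2) + 5*(0)*conj(0) + 5*(0)*conj(0)]
      = (1/20)[(8) + (8) + (1 - sqrt(5)) + (1 + sqrt(5)) + (1 + sqrt(5)) + (1 - sqrt(5)) + (0) + (0)] = 20/20 = 1
  <chi_5*chi_6, chi_8> = (1/20)[1*(4)*conj(2) + 1*(-4)*conj(2) + 2*(1)*conj(-sqrt(5)/2 - 1/2) + 2*(-1)*conj(-1/2 + sqrt(5)/2) + 2*(1)*conj(-1/2 + sqrt(5)/2) + 2*(-1)*conj(-sqrt(5)/2 - 1/2) + 5*(0)*conj(0) + 5*(0)*conj(0)]
      = (1/20)[(8) + (-8) + (-sqrt(5) - 1) + (1 - sqrt(5)) + (-1 + sqrt(5)) + (1 + sqrt(5)) + (0) + (0)] = 0/20 = 0
Hence the multiplicities are chi_5: 1, chi_7: 1. Dimension check: dim(chi_5)*dim(chi_6) = 2*2 = 4 and sum (mult * dim) = 1*2 + 1*2 = 4.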